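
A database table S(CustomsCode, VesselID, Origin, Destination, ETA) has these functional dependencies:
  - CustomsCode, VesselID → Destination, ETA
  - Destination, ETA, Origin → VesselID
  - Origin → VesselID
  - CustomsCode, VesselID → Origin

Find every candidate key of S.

{CustomsCode} never appears on the right of any FD, so every key must include it.
{CustomsCode, Origin}⁺ = {CustomsCode, Destination, ETA, Origin, VesselID} — all of the relation — so {CustomsCode, Origin} is a candidate key.
{CustomsCode, VesselID}⁺ = {CustomsCode, Destination, ETA, Origin, VesselID} — all of the relation — so {CustomsCode, VesselID} is a candidate key.
No proper subset of any of these is a key, and no other minimal superkey exists.

{CustomsCode, Origin}, {CustomsCode, VesselID}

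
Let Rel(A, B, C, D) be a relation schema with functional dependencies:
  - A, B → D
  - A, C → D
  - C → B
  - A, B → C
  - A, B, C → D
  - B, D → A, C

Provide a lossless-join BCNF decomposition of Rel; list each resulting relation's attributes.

{A, C, D}; {B, C}

Candidate keys of the original relation: {A, B}, {A, C}, {B, D}, {C, D}.
In {A, B, C, D}, {C} is not a superkey ({C}⁺ restricted to this set is {B, C}), so split on C → B into {B, C} and {A, C, D}.
{B, C}: every determinant is a superkey — BCNF.
{A, C, D}: every determinant is a superkey — BCNF.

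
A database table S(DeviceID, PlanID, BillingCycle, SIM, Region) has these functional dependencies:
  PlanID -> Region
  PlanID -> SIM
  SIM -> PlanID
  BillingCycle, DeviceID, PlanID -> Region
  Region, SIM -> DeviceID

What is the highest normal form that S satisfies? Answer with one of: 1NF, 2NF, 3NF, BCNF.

Candidate keys: {BillingCycle, PlanID}, {BillingCycle, SIM}. Prime attributes: {BillingCycle, PlanID, SIM}.
PlanID -> Region: {PlanID}⁺ = {DeviceID, PlanID, Region, SIM}, which is not all of the attributes, so the left side is not a superkey — BCNF is violated.
PlanID -> Region determines the non-prime attribute {Region} from a non-superkey — 3NF is violated.
The proper key subset {PlanID} of {BillingCycle, PlanID} determines non-prime {DeviceID, Region}, so the relation is not even in 2NF.

1NF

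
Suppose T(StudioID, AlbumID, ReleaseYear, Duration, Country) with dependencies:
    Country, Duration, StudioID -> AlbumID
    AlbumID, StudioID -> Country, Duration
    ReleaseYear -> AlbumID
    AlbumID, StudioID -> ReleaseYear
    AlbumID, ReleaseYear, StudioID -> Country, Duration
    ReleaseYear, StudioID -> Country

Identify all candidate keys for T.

{AlbumID, StudioID}, {Country, Duration, StudioID}, {ReleaseYear, StudioID}

No FD produces {StudioID}, so it must be in every candidate key.
{AlbumID, StudioID} is a candidate key since {AlbumID, StudioID}⁺ = {AlbumID, Country, Duration, ReleaseYear, StudioID} covers every attribute.
{ReleaseYear, StudioID} is a candidate key since {ReleaseYear, StudioID}⁺ = {AlbumID, Country, Duration, ReleaseYear, StudioID} covers every attribute.
{Country, Duration, StudioID} is a candidate key since {Country, Duration, StudioID}⁺ = {AlbumID, Country, Duration, ReleaseYear, StudioID} covers every attribute.
No proper subset of any of these is a key, and no other minimal superkey exists.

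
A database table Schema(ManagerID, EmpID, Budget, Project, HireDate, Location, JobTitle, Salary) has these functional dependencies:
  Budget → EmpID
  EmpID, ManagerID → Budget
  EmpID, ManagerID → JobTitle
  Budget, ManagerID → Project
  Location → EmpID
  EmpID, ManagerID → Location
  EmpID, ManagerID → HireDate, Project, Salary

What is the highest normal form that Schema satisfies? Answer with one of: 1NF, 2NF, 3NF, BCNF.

3NF

Candidate keys: {Budget, ManagerID}, {EmpID, ManagerID}, {Location, ManagerID}. Prime attributes: {Budget, EmpID, Location, ManagerID}.
Budget → EmpID: {Budget}⁺ = {Budget, EmpID}, which is not all of the attributes, so the left side is not a superkey — BCNF is violated.
Since {EmpID} ⊆ prime attributes and every other non-superkey FD also has a prime right side, the schema is in 3NF.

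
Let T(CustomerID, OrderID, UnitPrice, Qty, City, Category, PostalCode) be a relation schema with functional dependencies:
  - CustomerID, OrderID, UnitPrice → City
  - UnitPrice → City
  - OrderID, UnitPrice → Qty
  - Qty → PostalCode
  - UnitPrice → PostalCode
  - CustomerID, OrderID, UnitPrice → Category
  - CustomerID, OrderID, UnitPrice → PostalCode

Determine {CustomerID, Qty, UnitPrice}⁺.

{City, CustomerID, PostalCode, Qty, UnitPrice}

Start with {CustomerID, Qty, UnitPrice}.
UnitPrice → City applies; add {City} → now {City, CustomerID, Qty, UnitPrice}.
Qty → PostalCode applies; add {PostalCode} → now {City, CustomerID, PostalCode, Qty, UnitPrice}.
No further FD applies.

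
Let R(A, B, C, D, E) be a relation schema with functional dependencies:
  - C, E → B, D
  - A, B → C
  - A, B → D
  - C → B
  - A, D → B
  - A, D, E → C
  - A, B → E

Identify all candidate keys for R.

Attributes never on any right-hand side: {A} — every candidate key must contain it.
Closure of {A, B} is {A, B, C, D, E}, the whole schema; {A, B} is a candidate key.
Closure of {A, C} is {A, B, C, D, E}, the whole schema; {A, C} is a candidate key.
Closure of {A, D} is {A, B, C, D, E}, the whole schema; {A, D} is a candidate key.
No proper subset of any of these is a key, and no other minimal superkey exists.

{A, B}, {A, C}, {A, D}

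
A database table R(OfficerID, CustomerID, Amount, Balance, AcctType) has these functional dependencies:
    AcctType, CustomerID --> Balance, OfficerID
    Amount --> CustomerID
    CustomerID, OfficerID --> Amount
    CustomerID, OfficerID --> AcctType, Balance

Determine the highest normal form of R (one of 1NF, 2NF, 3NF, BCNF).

Candidate keys: {AcctType, Amount}, {AcctType, CustomerID}, {Amount, OfficerID}, {CustomerID, OfficerID}. Prime attributes: {AcctType, Amount, CustomerID, OfficerID}.
Amount --> CustomerID breaks BCNF: {Amount}⁺ = {Amount, CustomerID}, so {Amount} is not a superkey.
But every attribute on its right side ({CustomerID}) is prime, and the same holds for every other non-superkey FD, so 3NF still holds.

3NF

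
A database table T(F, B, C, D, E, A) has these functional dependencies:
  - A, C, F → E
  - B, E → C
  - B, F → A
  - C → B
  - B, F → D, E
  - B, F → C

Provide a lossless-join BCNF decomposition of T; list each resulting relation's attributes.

{A, B, D, E, F}; {B, C}; {C, E}

Candidate keys of the original relation: {B, F}, {C, F}.
In {A, B, C, D, E, F}, {B, E} is not a superkey ({B, E}⁺ restricted to this set is {B, C, E}), so split on B, E → C into {B, C, E} and {A, B, D, E, F}.
In {B, C, E}, {C} is not a superkey ({C}⁺ restricted to this set is {B, C}), so split on C → B into {B, C} and {C, E}.
{B, C}: every determinant is a superkey — BCNF.
{C, E}: every determinant is a superkey — BCNF.
{A, B, D, E, F}: every determinant is a superkey — BCNF.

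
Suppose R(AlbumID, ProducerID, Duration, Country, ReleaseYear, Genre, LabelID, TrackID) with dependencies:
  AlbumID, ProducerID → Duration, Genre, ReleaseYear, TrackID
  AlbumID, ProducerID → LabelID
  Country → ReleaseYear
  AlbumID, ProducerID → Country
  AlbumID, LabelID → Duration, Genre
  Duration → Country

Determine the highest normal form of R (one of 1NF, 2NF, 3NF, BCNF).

Candidate key: {AlbumID, ProducerID}. Prime attributes: {AlbumID, ProducerID}.
For Country → ReleaseYear we have {Country}⁺ = {Country, ReleaseYear}; {Country} is not a superkey, so BCNF fails.
Country → ReleaseYear determines the non-prime attribute {ReleaseYear} from a non-superkey — 3NF is violated.
No non-prime attribute depends on a proper subset of any candidate key, so 2NF holds.

2NF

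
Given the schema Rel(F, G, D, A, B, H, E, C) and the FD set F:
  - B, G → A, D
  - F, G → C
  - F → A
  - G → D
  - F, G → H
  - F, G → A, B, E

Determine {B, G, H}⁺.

Start with {B, G, H}.
B, G → A, D applies; add {A, D} → now {A, B, D, G, H}.
No further FD applies.

{A, B, D, G, H}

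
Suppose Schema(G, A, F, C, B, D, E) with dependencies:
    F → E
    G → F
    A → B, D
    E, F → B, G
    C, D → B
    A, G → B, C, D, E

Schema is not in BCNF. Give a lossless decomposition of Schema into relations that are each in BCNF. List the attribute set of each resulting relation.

{A, C, F}; {A, D}; {B, E, F, G}

Candidate keys of the original relation: {A, F}, {A, G}.
Within {A, B, C, D, E, F, G}: {F}⁺ ∩ {A, B, C, D, E, F, G} = {B, E, F, G}, not the whole set, so F → B, E, G violates BCNF; decompose into {B, E, F, G} and {A, C, D, F}.
{B, E, F, G} has no BCNF violation.
Within {A, C, D, F}: {A}⁺ ∩ {A, C, D, F} = {A, D}, not the whole set, so A → D violates BCNF; decompose into {A, D} and {A, C, F}.
{A, D} has no BCNF violation.
{A, C, F} has no BCNF violation.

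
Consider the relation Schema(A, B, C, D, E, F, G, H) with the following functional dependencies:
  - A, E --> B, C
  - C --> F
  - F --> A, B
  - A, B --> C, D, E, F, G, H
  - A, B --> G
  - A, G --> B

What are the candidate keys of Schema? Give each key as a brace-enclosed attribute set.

{A, B}, {A, E}, {A, G}, {C}, {F}

{C}⁺ = {A, B, C, D, E, F, G, H} — all of the relation — so {C} is a candidate key.
{F}⁺ = {A, B, C, D, E, F, G, H} — all of the relation — so {F} is a candidate key.
{A, B}⁺ = {A, B, C, D, E, F, G, H} — all of the relation — so {A, B} is a candidate key.
{A, E}⁺ = {A, B, C, D, E, F, G, H} — all of the relation — so {A, E} is a candidate key.
{A, G}⁺ = {A, B, C, D, E, F, G, H} — all of the relation — so {A, G} is a candidate key.
These are minimal and exhaustive — every other superkey contains one of them.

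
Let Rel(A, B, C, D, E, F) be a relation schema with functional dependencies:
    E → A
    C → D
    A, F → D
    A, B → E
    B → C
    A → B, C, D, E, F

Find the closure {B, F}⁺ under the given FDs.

{B, C, D, F}

Start with {B, F}.
B → C applies; add {C} → now {B, C, F}.
C → D applies; add {D} → now {B, C, D, F}.
No further FD applies.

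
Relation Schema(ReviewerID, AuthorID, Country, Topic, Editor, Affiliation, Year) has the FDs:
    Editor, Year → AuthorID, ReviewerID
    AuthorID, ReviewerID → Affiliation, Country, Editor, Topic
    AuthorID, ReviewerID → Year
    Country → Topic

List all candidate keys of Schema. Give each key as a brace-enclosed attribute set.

{AuthorID, ReviewerID}⁺ = {Affiliation, AuthorID, Country, Editor, ReviewerID, Topic, Year}, which is every attribute, so {AuthorID, ReviewerID} is a candidate key.
{Editor, Year}⁺ = {Affiliation, AuthorID, Country, Editor, ReviewerID, Topic, Year}, which is every attribute, so {Editor, Year} is a candidate key.
These are minimal and exhaustive — every other superkey contains one of them.

{AuthorID, ReviewerID}, {Editor, Year}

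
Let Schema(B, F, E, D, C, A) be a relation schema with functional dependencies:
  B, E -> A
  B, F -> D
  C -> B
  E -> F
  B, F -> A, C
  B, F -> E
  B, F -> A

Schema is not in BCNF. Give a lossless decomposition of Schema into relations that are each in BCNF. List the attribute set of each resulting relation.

Candidate keys of the original relation: {B, E}, {B, F}, {C, E}, {C, F}.
{A, B, C, D, E, F}: {C} determines {B, C} here but is not a superkey — split on C -> B, giving {B, C} and {A, C, D, E, F}.
{B, C} has no BCNF violation.
{A, C, D, E, F}: {E} determines {E, F} here but is not a superkey — split on E -> F, giving {E, F} and {A, C, D, E}.
{E, F} has no BCNF violation.
{A, C, D, E} has no BCNF violation.

{A, C, D, E}; {B, C}; {E, F}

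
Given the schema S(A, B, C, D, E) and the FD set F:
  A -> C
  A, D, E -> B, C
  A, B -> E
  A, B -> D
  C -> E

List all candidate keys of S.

{A} never appears on the right of any FD, so every key must include it.
{A, B} is a candidate key since {A, B}⁺ = {A, B, C, D, E} covers every attribute.
{A, D} is a candidate key since {A, D}⁺ = {A, B, C, D, E} covers every attribute.
Any other superkey properly contains one of these, so there are no further candidate keys.

{A, B}, {A, D}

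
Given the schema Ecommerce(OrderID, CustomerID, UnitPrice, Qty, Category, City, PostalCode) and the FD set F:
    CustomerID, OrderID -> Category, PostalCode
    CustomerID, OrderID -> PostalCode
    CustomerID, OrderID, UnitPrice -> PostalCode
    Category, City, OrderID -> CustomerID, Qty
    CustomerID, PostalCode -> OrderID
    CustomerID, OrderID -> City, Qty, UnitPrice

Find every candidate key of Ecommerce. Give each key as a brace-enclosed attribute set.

{Category, City, OrderID}, {CustomerID, OrderID}, {CustomerID, PostalCode}

{CustomerID, OrderID}⁺ = {Category, City, CustomerID, OrderID, PostalCode, Qty, UnitPrice} — all of the relation — so {CustomerID, OrderID} is a candidate key.
{CustomerID, PostalCode}⁺ = {Category, City, CustomerID, OrderID, PostalCode, Qty, UnitPrice} — all of the relation — so {CustomerID, PostalCode} is a candidate key.
{Category, City, OrderID}⁺ = {Category, City, CustomerID, OrderID, PostalCode, Qty, UnitPrice} — all of the relation — so {Category, City, OrderID} is a candidate key.
These are minimal and exhaustive — every other superkey contains one of them.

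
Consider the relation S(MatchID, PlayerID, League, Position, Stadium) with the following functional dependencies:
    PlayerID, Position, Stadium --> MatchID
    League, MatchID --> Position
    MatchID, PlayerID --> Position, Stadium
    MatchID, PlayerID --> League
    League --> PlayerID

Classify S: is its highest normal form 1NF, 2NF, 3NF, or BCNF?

Candidate keys: {League, MatchID}, {League, Position, Stadium}, {MatchID, PlayerID}, {PlayerID, Position, Stadium}. Prime attributes: {League, MatchID, PlayerID, Position, Stadium}.
League --> PlayerID: {League}⁺ = {League, PlayerID}, which is not all of the attributes, so the left side is not a superkey — BCNF is violated.
Since {PlayerID} ⊆ prime attributes and every other non-superkey FD also has a prime right side, the schema is in 3NF.

3NF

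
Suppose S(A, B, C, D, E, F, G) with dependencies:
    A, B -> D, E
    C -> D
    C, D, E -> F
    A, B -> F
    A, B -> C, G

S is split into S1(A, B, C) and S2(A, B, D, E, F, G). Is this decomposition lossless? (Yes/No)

Common attributes: {A, B}; their closure is {A, B, C, D, E, F, G}.
S1 is contained in that closure, so S1 ∩ S2 -> S1 holds and the join is lossless.

Yes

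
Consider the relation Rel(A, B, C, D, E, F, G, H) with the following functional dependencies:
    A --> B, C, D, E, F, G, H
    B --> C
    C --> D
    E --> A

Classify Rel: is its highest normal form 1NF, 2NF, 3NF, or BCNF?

Candidate keys: {A}, {E}. Prime attributes: {A, E}.
For B --> C we have {B}⁺ = {B, C, D}; {B} is not a superkey, so BCNF fails.
B --> C determines the non-prime attribute {C} from a non-superkey — 3NF is violated.
With only single-attribute keys there can be no partial dependency, so 2NF holds.

2NF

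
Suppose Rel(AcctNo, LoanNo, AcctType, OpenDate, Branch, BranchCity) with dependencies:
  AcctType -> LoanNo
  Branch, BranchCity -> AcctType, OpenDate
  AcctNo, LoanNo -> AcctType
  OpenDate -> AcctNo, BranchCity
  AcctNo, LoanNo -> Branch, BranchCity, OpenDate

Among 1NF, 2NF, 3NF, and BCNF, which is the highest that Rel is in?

3NF

Candidate keys: {AcctNo, AcctType}, {AcctNo, LoanNo}, {AcctType, OpenDate}, {Branch, BranchCity}, {Branch, OpenDate}, {LoanNo, OpenDate}. Prime attributes: {AcctNo, AcctType, Branch, BranchCity, LoanNo, OpenDate}.
AcctType -> LoanNo: {AcctType}⁺ = {AcctType, LoanNo}, which is not all of the attributes, so the left side is not a superkey — BCNF is violated.
Since {LoanNo} ⊆ prime attributes and every other non-superkey FD also has a prime right side, the schema is in 3NF.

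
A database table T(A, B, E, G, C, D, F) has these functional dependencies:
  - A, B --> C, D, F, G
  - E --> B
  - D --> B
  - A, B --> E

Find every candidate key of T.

{A, B}, {A, D}, {A, E}

No FD produces {A}, so it must be in every candidate key.
{A, B}⁺ = {A, B, C, D, E, F, G} — all of the relation — so {A, B} is a candidate key.
{A, D}⁺ = {A, B, C, D, E, F, G} — all of the relation — so {A, D} is a candidate key.
{A, E}⁺ = {A, B, C, D, E, F, G} — all of the relation — so {A, E} is a candidate key.
Any other superkey properly contains one of these, so there are no further candidate keys.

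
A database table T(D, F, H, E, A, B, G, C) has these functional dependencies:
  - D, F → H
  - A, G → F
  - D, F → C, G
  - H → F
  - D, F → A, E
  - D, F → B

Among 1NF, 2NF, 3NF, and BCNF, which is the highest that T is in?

3NF

Candidate keys: {A, D, G}, {D, F}, {D, H}. Prime attributes: {A, D, F, G, H}.
For A, G → F we have {A, G}⁺ = {A, F, G}; {A, G} is not a superkey, so BCNF fails.
Its right-hand attributes {F} are all prime, as are those of every other non-superkey FD — the relation is in 3NF.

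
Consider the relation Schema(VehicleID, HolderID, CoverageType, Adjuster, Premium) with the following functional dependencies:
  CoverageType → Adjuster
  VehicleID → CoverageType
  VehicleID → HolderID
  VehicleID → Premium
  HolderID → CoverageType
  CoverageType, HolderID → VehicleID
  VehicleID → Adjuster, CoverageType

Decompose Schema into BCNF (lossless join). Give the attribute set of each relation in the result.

{Adjuster, CoverageType}; {CoverageType, HolderID, Premium, VehicleID}

Candidate keys of the original relation: {HolderID}, {VehicleID}.
{Adjuster, CoverageType, HolderID, Premium, VehicleID}: {CoverageType} determines {Adjuster, CoverageType} here but is not a superkey — split on CoverageType → Adjuster, giving {Adjuster, CoverageType} and {CoverageType, HolderID, Premium, VehicleID}.
{Adjuster, CoverageType} has no BCNF violation.
{CoverageType, HolderID, Premium, VehicleID} has no BCNF violation.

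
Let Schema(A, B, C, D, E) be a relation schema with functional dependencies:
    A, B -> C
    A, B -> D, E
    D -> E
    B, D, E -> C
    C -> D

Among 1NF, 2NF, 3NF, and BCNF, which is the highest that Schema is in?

Candidate key: {A, B}. Prime attributes: {A, B}.
For D -> E we have {D}⁺ = {D, E}; {D} is not a superkey, so BCNF fails.
Because {E} is non-prime and the left side of D -> E is not a superkey, the relation is not in 3NF.
No proper subset of a key has a non-prime attribute in its closure, so there is no partial dependency; 2NF holds.

2NF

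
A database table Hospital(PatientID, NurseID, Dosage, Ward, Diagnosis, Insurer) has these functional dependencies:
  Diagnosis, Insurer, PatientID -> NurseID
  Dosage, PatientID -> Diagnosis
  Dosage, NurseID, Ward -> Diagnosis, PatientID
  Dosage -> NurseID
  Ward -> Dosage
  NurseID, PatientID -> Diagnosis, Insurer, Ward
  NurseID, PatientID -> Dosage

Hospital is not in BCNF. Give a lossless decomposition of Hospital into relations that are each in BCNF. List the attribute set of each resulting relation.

Candidate keys of the original relation: {Diagnosis, Insurer, PatientID}, {Dosage, PatientID}, {NurseID, PatientID}, {Ward}.
{Diagnosis, Dosage, Insurer, NurseID, PatientID, Ward}: {Dosage} determines {Dosage, NurseID} here but is not a superkey — split on Dosage -> NurseID, giving {Dosage, NurseID} and {Diagnosis, Dosage, Insurer, PatientID, Ward}.
{Dosage, NurseID} is in BCNF.
{Diagnosis, Dosage, Insurer, PatientID, Ward} is in BCNF.

{Diagnosis, Dosage, Insurer, PatientID, Ward}; {Dosage, NurseID}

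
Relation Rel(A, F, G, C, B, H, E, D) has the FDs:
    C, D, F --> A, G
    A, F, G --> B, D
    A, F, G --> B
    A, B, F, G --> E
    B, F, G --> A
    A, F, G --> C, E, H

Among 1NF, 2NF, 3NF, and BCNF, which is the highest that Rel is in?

Candidate keys: {A, F, G}, {B, F, G}, {C, D, F}. Prime attributes: {A, B, C, D, F, G}.
Each dependency's left side is a superkey — BCNF holds.

BCNF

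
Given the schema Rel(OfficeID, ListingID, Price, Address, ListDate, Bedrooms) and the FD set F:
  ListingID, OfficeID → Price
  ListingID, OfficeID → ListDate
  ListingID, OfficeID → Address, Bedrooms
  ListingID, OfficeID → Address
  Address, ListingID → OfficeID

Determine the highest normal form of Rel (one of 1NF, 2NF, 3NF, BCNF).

BCNF

Candidate keys: {Address, ListingID}, {ListingID, OfficeID}. Prime attributes: {Address, ListingID, OfficeID}.
Every FD has a superkey on the left, so the relation is in BCNF.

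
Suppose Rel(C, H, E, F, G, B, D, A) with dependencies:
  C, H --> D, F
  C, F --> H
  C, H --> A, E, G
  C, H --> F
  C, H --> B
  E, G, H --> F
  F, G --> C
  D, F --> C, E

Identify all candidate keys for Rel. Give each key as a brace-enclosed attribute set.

{C, F}⁺ = {A, B, C, D, E, F, G, H}, which is every attribute, so {C, F} is a candidate key.
{C, H}⁺ = {A, B, C, D, E, F, G, H}, which is every attribute, so {C, H} is a candidate key.
{D, F}⁺ = {A, B, C, D, E, F, G, H}, which is every attribute, so {D, F} is a candidate key.
{F, G}⁺ = {A, B, C, D, E, F, G, H}, which is every attribute, so {F, G} is a candidate key.
{E, G, H}⁺ = {A, B, C, D, E, F, G, H}, which is every attribute, so {E, G, H} is a candidate key.
Any other superkey properly contains one of these, so there are no further candidate keys.

{C, F}, {C, H}, {D, F}, {E, G, H}, {F, G}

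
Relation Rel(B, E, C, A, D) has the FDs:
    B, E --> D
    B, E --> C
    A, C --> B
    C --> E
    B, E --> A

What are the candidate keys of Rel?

{A, C} is a candidate key since {A, C}⁺ = {A, B, C, D, E} covers every attribute.
{B, C} is a candidate key since {B, C}⁺ = {A, B, C, D, E} covers every attribute.
{B, E} is a candidate key since {B, E}⁺ = {A, B, C, D, E} covers every attribute.
No proper subset of any of these is a key, and no other minimal superkey exists.

{A, C}, {B, C}, {B, E}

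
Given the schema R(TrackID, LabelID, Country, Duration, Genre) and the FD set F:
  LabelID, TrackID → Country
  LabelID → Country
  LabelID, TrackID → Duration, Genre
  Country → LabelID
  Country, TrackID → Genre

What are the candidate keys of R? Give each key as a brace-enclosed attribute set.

Attributes never on any right-hand side: {TrackID} — every candidate key must contain it.
{Country, TrackID}⁺ = {Country, Duration, Genre, LabelID, TrackID}, which is every attribute, so {Country, TrackID} is a candidate key.
{LabelID, TrackID}⁺ = {Country, Duration, Genre, LabelID, TrackID}, which is every attribute, so {LabelID, TrackID} is a candidate key.
These are minimal and exhaustive — every other superkey contains one of them.

{Country, TrackID}, {LabelID, TrackID}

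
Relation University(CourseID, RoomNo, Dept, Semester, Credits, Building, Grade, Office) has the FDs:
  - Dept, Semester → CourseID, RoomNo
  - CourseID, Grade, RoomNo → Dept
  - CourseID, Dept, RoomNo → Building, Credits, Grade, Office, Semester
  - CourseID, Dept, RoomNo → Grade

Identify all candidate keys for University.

{CourseID, Dept, RoomNo}, {CourseID, Grade, RoomNo}, {Dept, Semester}

{Dept, Semester}⁺ = {Building, CourseID, Credits, Dept, Grade, Office, RoomNo, Semester} — all of the relation — so {Dept, Semester} is a candidate key.
{CourseID, Dept, RoomNo}⁺ = {Building, CourseID, Credits, Dept, Grade, Office, RoomNo, Semester} — all of the relation — so {CourseID, Dept, RoomNo} is a candidate key.
{CourseID, Grade, RoomNo}⁺ = {Building, CourseID, Credits, Dept, Grade, Office, RoomNo, Semester} — all of the relation — so {CourseID, Grade, RoomNo} is a candidate key.
Any other superkey properly contains one of these, so there are no further candidate keys.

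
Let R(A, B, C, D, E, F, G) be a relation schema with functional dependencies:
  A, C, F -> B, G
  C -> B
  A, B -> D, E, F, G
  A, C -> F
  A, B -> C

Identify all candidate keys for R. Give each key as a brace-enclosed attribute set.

No FD produces {A}, so it must be in every candidate key.
{A, B}⁺ = {A, B, C, D, E, F, G} — all of the relation — so {A, B} is a candidate key.
{A, C}⁺ = {A, B, C, D, E, F, G} — all of the relation — so {A, C} is a candidate key.
Any other superkey properly contains one of these, so there are no further candidate keys.

{A, B}, {A, C}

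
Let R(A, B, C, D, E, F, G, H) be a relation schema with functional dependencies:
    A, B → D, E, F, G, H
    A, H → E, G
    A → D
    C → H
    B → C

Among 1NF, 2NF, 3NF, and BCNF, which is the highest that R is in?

1NF

Candidate key: {A, B}. Prime attributes: {A, B}.
A, H → E, G: {A, H}⁺ = {A, D, E, G, H}, which is not all of the attributes, so the left side is not a superkey — BCNF is violated.
A, H → E, G has non-prime {E, G} on the right and a non-superkey on the left, so 3NF fails.
Since {A} ⊂ {A, B} and {A}⁺ ⊇ {D} with {D} non-prime, there is a partial dependency; 2NF fails.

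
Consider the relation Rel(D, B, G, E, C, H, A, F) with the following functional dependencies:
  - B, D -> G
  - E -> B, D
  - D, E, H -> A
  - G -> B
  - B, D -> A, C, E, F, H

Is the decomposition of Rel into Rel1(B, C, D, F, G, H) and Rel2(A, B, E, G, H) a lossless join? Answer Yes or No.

No

The shared attributes are {B, G, H} and {B, G, H}⁺ = {B, G, H}.
Rel1 ⊄ {B, G, H} and Rel2 ⊄ {B, G, H}, so the split is lossy.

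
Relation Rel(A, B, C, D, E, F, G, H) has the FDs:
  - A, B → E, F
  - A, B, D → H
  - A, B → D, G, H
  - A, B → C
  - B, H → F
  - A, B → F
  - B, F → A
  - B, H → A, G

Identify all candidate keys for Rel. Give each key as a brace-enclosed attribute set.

No FD produces {B}, so it must be in every candidate key.
{A, B}⁺ = {A, B, C, D, E, F, G, H}, which is every attribute, so {A, B} is a candidate key.
{B, F}⁺ = {A, B, C, D, E, F, G, H}, which is every attribute, so {B, F} is a candidate key.
{B, H}⁺ = {A, B, C, D, E, F, G, H}, which is every attribute, so {B, H} is a candidate key.
Any other superkey properly contains one of these, so there are no further candidate keys.

{A, B}, {B, F}, {B, H}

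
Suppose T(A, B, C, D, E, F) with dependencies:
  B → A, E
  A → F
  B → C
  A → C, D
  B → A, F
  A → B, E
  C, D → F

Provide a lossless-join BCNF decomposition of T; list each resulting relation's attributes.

Candidate keys of the original relation: {A}, {B}.
{A, B, C, D, E, F}: {C, D} determines {C, D, F} here but is not a superkey — split on C, D → F, giving {C, D, F} and {A, B, C, D, E}.
{C, D, F}: every determinant is a superkey — BCNF.
{A, B, C, D, E}: every determinant is a superkey — BCNF.

{A, B, C, D, E}; {C, D, F}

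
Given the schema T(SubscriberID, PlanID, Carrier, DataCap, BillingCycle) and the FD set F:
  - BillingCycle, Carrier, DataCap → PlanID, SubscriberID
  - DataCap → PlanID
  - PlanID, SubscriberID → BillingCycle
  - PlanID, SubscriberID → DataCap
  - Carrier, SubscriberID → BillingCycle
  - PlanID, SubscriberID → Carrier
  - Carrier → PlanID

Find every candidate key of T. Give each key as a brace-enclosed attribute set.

{Carrier, SubscriberID} is a candidate key since {Carrier, SubscriberID}⁺ = {BillingCycle, Carrier, DataCap, PlanID, SubscriberID} covers every attribute.
{DataCap, SubscriberID} is a candidate key since {DataCap, SubscriberID}⁺ = {BillingCycle, Carrier, DataCap, PlanID, SubscriberID} covers every attribute.
{PlanID, SubscriberID} is a candidate key since {PlanID, SubscriberID}⁺ = {BillingCycle, Carrier, DataCap, PlanID, SubscriberID} covers every attribute.
{BillingCycle, Carrier, DataCap} is a candidate key since {BillingCycle, Carrier, DataCap}⁺ = {BillingCycle, Carrier, DataCap, PlanID, SubscriberID} covers every attribute.
No proper subset of any of these is a key, and no other minimal superkey exists.

{BillingCycle, Carrier, DataCap}, {Carrier, SubscriberID}, {DataCap, SubscriberID}, {PlanID, SubscriberID}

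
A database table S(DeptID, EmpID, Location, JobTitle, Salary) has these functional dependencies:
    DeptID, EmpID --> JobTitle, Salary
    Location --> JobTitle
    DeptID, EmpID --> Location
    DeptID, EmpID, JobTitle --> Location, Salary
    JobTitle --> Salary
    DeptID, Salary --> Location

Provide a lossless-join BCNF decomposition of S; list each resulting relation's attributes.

{DeptID, EmpID, Location}; {JobTitle, Location}; {JobTitle, Salary}

Candidate key of the original relation: {DeptID, EmpID}.
In {DeptID, EmpID, JobTitle, Location, Salary}, {Location} is not a superkey ({Location}⁺ restricted to this set is {JobTitle, Location, Salary}), so split on Location --> JobTitle, Salary into {JobTitle, Location, Salary} and {DeptID, EmpID, Location}.
In {JobTitle, Location, Salary}, {JobTitle} is not a superkey ({JobTitle}⁺ restricted to this set is {JobTitle, Salary}), so split on JobTitle --> Salary into {JobTitle, Salary} and {JobTitle, Location}.
{JobTitle, Salary}: every determinant is a superkey — BCNF.
{JobTitle, Location}: every determinant is a superkey — BCNF.
{DeptID, EmpID, Location}: every determinant is a superkey — BCNF.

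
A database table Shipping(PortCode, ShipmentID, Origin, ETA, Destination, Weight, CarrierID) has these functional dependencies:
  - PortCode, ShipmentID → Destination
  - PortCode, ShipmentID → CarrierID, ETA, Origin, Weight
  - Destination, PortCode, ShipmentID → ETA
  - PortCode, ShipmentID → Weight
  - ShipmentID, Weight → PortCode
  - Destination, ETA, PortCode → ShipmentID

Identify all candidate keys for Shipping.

{PortCode, ShipmentID}⁺ = {CarrierID, Destination, ETA, Origin, PortCode, ShipmentID, Weight} — all of the relation — so {PortCode, ShipmentID} is a candidate key.
{ShipmentID, Weight}⁺ = {CarrierID, Destination, ETA, Origin, PortCode, ShipmentID, Weight} — all of the relation — so {ShipmentID, Weight} is a candidate key.
{Destination, ETA, PortCode}⁺ = {CarrierID, Destination, ETA, Origin, PortCode, ShipmentID, Weight} — all of the relation — so {Destination, ETA, PortCode} is a candidate key.
No proper subset of any of these is a key, and no other minimal superkey exists.

{Destination, ETA, PortCode}, {PortCode, ShipmentID}, {ShipmentID, Weight}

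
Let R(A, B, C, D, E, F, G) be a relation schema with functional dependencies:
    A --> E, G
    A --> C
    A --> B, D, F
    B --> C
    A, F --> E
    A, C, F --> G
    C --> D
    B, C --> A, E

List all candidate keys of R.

{A}⁺ = {A, B, C, D, E, F, G} — all of the relation — so {A} is a candidate key.
{B}⁺ = {A, B, C, D, E, F, G} — all of the relation — so {B} is a candidate key.
No proper subset of any of these is a key, and no other minimal superkey exists.

{A}, {B}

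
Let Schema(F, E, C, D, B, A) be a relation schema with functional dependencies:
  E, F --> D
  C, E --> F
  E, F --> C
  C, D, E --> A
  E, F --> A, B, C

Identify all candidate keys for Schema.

{C, E}, {E, F}

Attributes never on any right-hand side: {E} — every candidate key must contain it.
{C, E}⁺ = {A, B, C, D, E, F}, which is every attribute, so {C, E} is a candidate key.
{E, F}⁺ = {A, B, C, D, E, F}, which is every attribute, so {E, F} is a candidate key.
No proper subset of any of these is a key, and no other minimal superkey exists.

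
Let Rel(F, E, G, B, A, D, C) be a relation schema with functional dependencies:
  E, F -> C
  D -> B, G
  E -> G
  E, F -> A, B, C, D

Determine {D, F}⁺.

{B, D, F, G}

Start with {D, F}.
D -> B, G applies; add {B, G} → now {B, D, F, G}.
No further FD applies.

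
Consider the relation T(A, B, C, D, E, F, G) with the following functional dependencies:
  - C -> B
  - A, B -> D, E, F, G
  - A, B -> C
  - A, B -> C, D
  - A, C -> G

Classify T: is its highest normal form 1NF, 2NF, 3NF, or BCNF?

Candidate keys: {A, B}, {A, C}. Prime attributes: {A, B, C}.
For C -> B we have {C}⁺ = {B, C}; {C} is not a superkey, so BCNF fails.
But every attribute on its right side ({B}) is prime, and the same holds for every other non-superkey FD, so 3NF still holds.

3NF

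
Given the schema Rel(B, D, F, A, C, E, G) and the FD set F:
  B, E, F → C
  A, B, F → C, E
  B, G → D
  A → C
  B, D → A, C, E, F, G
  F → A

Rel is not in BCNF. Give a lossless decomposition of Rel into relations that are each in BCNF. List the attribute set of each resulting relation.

Candidate keys of the original relation: {B, D}, {B, G}.
{A, B, C, D, E, F, G}: {B, E, F} determines {A, B, C, E, F} here but is not a superkey — split on B, E, F → A, C, giving {A, B, C, E, F} and {B, D, E, F, G}.
{A, B, C, E, F}: {A} determines {A, C} here but is not a superkey — split on A → C, giving {A, C} and {A, B, E, F}.
{A, C} has no BCNF violation.
{A, B, E, F}: {F} determines {A, F} here but is not a superkey — split on F → A, giving {A, F} and {B, E, F}.
{A, F} has no BCNF violation.
{B, E, F} has no BCNF violation.
{B, D, E, F, G}: {B, F} determines {B, E, F} here but is not a superkey — split on B, F → E, giving {B, E, F} and {B, D, F, G}.
{B, E, F} has no BCNF violation.
{B, D, F, G} has no BCNF violation.

{A, C}; {A, F}; {B, D, F, G}; {B, E, F}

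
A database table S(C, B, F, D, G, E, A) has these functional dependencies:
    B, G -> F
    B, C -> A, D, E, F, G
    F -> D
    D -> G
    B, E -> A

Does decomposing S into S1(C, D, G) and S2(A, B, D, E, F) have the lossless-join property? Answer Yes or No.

Common attributes: {D}; their closure is {D, G}.
Neither S1 nor S2 is contained in that closure, so the decomposition is lossy.

No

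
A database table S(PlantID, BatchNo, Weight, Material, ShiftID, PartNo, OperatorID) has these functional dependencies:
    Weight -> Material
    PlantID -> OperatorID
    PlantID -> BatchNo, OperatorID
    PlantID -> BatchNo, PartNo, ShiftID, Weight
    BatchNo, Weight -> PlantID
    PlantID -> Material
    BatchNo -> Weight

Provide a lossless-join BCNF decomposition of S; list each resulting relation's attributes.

{BatchNo, OperatorID, PartNo, PlantID, ShiftID, Weight}; {Material, Weight}

Candidate keys of the original relation: {BatchNo}, {PlantID}.
Within {BatchNo, Material, OperatorID, PartNo, PlantID, ShiftID, Weight}: {Weight}⁺ ∩ {BatchNo, Material, OperatorID, PartNo, PlantID, ShiftID, Weight} = {Material, Weight}, not the whole set, so Weight -> Material violates BCNF; decompose into {Material, Weight} and {BatchNo, OperatorID, PartNo, PlantID, ShiftID, Weight}.
{Material, Weight} has no BCNF violation.
{BatchNo, OperatorID, PartNo, PlantID, ShiftID, Weight} has no BCNF violation.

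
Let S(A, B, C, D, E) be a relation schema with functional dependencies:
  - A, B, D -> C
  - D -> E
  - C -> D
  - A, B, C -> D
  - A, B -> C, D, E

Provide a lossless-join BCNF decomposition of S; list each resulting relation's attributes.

{A, B, C}; {C, D}; {D, E}

Candidate key of the original relation: {A, B}.
Within {A, B, C, D, E}: {D}⁺ ∩ {A, B, C, D, E} = {D, E}, not the whole set, so D -> E violates BCNF; decompose into {D, E} and {A, B, C, D}.
{D, E} is in BCNF.
Within {A, B, C, D}: {C}⁺ ∩ {A, B, C, D} = {C, D}, not the whole set, so C -> D violates BCNF; decompose into {C, D} and {A, B, C}.
{C, D} is in BCNF.
{A, B, C} is in BCNF.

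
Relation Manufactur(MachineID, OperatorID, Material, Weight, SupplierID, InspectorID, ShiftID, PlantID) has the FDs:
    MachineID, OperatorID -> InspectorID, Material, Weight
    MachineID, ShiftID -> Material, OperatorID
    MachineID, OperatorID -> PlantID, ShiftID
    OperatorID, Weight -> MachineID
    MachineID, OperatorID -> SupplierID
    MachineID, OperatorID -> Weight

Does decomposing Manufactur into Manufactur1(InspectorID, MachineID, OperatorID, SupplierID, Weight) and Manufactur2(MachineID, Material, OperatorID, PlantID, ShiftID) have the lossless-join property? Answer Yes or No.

Yes

Common attributes: {MachineID, OperatorID}; their closure is {InspectorID, MachineID, Material, OperatorID, PlantID, ShiftID, SupplierID, Weight}.
This includes all of Manufactur1, so the common attributes are a superkey of Manufactur1 — the join is lossless.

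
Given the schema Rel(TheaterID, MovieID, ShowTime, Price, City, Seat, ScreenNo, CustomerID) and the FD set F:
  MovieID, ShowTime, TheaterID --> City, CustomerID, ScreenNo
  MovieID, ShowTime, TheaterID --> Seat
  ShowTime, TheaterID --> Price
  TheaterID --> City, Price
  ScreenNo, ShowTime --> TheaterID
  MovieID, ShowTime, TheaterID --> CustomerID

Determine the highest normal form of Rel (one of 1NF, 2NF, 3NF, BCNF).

Candidate keys: {MovieID, ScreenNo, ShowTime}, {MovieID, ShowTime, TheaterID}. Prime attributes: {MovieID, ScreenNo, ShowTime, TheaterID}.
For ShowTime, TheaterID --> Price we have {ShowTime, TheaterID}⁺ = {City, Price, ShowTime, TheaterID}; {ShowTime, TheaterID} is not a superkey, so BCNF fails.
ShowTime, TheaterID --> Price determines the non-prime attribute {Price} from a non-superkey — 3NF is violated.
{ScreenNo, ShowTime} is a proper subset of the key {MovieID, ScreenNo, ShowTime}, and {ScreenNo, ShowTime}⁺ contains the non-prime attributes {City, Price} — a partial dependency, so 2NF is violated.

1NF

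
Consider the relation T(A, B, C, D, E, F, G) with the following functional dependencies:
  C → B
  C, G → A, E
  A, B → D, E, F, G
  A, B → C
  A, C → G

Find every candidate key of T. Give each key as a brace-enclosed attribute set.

{A, B}, {A, C}, {C, G}

{A, B} is a candidate key since {A, B}⁺ = {A, B, C, D, E, F, G} covers every attribute.
{A, C} is a candidate key since {A, C}⁺ = {A, B, C, D, E, F, G} covers every attribute.
{C, G} is a candidate key since {C, G}⁺ = {A, B, C, D, E, F, G} covers every attribute.
Any other superkey properly contains one of these, so there are no further candidate keys.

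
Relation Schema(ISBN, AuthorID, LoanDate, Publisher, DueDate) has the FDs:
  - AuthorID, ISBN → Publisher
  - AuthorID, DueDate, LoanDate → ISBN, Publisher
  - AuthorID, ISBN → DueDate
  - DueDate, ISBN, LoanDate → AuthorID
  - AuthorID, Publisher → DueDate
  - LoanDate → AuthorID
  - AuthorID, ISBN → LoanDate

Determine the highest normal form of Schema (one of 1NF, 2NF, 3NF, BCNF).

Candidate keys: {AuthorID, ISBN}, {DueDate, LoanDate}, {ISBN, LoanDate}, {LoanDate, Publisher}. Prime attributes: {AuthorID, DueDate, ISBN, LoanDate, Publisher}.
AuthorID, Publisher → DueDate: {AuthorID, Publisher}⁺ = {AuthorID, DueDate, Publisher}, which is not all of the attributes, so the left side is not a superkey — BCNF is violated.
But every attribute on its right side ({DueDate}) is prime, and the same holds for every other non-superkey FD, so 3NF still holds.

3NF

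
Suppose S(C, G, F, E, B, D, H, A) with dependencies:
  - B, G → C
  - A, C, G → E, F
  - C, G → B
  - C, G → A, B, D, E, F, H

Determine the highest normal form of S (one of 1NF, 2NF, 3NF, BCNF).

Candidate keys: {B, G}, {C, G}. Prime attributes: {B, C, G}.
The left-hand side of every FD is a superkey, so BCNF is satisfied.

BCNF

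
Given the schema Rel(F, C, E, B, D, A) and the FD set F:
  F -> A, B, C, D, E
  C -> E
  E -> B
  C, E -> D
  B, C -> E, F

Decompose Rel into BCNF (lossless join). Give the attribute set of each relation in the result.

Candidate keys of the original relation: {C}, {F}.
Within {A, B, C, D, E, F}: {E}⁺ ∩ {A, B, C, D, E, F} = {B, E}, not the whole set, so E -> B violates BCNF; decompose into {B, E} and {A, C, D, E, F}.
{B, E} has no BCNF violation.
{A, C, D, E, F} has no BCNF violation.

{A, C, D, E, F}; {B, E}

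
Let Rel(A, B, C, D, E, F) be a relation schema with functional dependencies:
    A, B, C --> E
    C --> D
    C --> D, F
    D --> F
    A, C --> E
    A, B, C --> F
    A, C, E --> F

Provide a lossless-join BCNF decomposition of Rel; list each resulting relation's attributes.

Candidate key of the original relation: {A, B, C}.
In {A, B, C, D, E, F}, {C} is not a superkey ({C}⁺ restricted to this set is {C, D, F}), so split on C --> D, F into {C, D, F} and {A, B, C, E}.
In {C, D, F}, {D} is not a superkey ({D}⁺ restricted to this set is {D, F}), so split on D --> F into {D, F} and {C, D}.
{D, F} is in BCNF.
{C, D} is in BCNF.
In {A, B, C, E}, {A, C} is not a superkey ({A, C}⁺ restricted to this set is {A, C, E}), so split on A, C --> E into {A, C, E} and {A, B, C}.
{A, C, E} is in BCNF.
{A, B, C} is in BCNF.

{A, B, C}; {A, C, E}; {C, D}; {D, F}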